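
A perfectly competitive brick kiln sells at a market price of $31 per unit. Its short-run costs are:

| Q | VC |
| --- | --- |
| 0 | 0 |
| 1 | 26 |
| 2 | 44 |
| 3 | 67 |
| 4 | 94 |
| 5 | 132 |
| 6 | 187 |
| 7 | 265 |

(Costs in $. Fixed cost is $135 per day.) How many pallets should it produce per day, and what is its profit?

Tabulate TR − TC: Q=0: -135; Q=1: -130; Q=2: -117; Q=3: -109; Q=4: -105; Q=5: -112; Q=6: -136; Q=7: -183.
Profit is maximized at Q = 4. AVC there is 94/4 = $23.50 ≤ P, so producing beats shutting down (which would give -$135).

Q = 4; profit = -$105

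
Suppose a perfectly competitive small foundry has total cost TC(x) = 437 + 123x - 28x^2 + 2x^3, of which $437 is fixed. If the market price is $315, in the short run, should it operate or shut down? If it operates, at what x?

Produce at x = 12

Strip out fixed cost: VC = 123x - 28x^2 + 2x^3. Then AVC = 123 - 28x + 2x^2 and MC = 123 - 56x + 6x^2.
The AVC parabola has its vertex at x = 28/4 = 7, where AVC = 123 - 28·7 + 2·7^2 = $25.
Since P = $315 ≥ min AVC = $25, price covers variable cost and the firm should produce.
Set P = MC: 315 = 123 - 56x + 6x^2 → -192 - 56x + 6x^2 = 0. The roots are x = -8/3 and x = 12; the profit-maximizing output is on the rising part of MC, so x* = 12.
Check: AVC at x = 12 is $75 ≤ P, so revenue covers variable cost.
Profit = P·x − TC = 315·12 − 1337 = $2443.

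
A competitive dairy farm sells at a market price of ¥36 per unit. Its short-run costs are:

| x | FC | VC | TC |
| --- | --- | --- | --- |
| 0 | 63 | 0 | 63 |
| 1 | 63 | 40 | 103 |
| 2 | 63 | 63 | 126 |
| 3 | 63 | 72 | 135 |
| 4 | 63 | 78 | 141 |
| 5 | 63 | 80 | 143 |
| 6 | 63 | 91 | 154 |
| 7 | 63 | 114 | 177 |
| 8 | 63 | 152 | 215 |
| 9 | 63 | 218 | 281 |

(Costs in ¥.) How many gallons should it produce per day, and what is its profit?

Tabulate TR − TC: x=0: -63; x=1: -67; x=2: -54; x=3: -27; x=4: 3; x=5: 37; x=6: 62; x=7: 75; x=8: 73; x=9: 43.
Profit is maximized at x = 7. AVC there is 114/7 = ¥16.29 ≤ P, so producing beats shutting down (which would give -¥63).

x = 7; profit = ¥75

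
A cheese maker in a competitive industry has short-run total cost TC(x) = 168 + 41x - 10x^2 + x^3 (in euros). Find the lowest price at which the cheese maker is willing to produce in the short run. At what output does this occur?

The firm shuts down when price falls below the minimum of average variable cost. AVC = VC/x = 41 - 10x + x^2.
dAVC/dx = -10 + 2x = 0 gives x = 5. min AVC = 41 - 10·5 + 5^2 = 16.
So the shutdown price is €16.

€16 per unit, at x = 5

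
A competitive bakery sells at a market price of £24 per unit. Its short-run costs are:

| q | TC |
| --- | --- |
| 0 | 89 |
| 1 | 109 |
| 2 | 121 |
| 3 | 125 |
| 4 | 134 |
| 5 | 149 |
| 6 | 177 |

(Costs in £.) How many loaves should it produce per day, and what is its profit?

Compute π = P·q − TC at each output: q=0: -89; q=1: -85; q=2: -73; q=3: -53; q=4: -38; q=5: -29; q=6: -33.
Profit is maximized at q = 5. AVC there is 60/5 = £12 ≤ P, so producing beats shutting down (which would give -£89).

q = 5; profit = -£29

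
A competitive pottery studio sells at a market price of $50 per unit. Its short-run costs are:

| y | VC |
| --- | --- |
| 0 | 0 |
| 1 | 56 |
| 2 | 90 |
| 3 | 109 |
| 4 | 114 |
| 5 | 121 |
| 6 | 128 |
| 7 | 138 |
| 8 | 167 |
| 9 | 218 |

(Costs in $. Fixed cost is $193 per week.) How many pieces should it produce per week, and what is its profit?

Compute π = P·y − TC at each output: y=0: -193; y=1: -199; y=2: -183; y=3: -152; y=4: -107; y=5: -64; y=6: -21; y=7: 19; y=8: 40; y=9: 39.
Profit is maximized at y = 8. AVC there is 167/8 = $20.88 ≤ P, so producing beats shutting down (which would give -$193).

y = 8; profit = $40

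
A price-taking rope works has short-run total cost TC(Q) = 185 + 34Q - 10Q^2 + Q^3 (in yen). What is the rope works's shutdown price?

¥9 per unit

The firm shuts down when price falls below the minimum of average variable cost. AVC = VC/Q = 34 - 10Q + Q^2.
dAVC/dQ = -10 + 2Q = 0 gives Q = 5. min AVC = 34 - 10·5 + 5^2 = 9.
So the shutdown price is ¥9.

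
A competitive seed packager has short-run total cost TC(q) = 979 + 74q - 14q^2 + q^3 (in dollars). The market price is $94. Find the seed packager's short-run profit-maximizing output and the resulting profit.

AVC = 74 - 14q + q^2; min AVC = $25 at q = 7. Since P = $94 ≥ min AVC, the firm produces.
MC = 74 - 28q + 3q^2. Setting P = MC and taking the root on the rising branch gives q* = 10.
TR = 94·10 = 940. TC = 979 + 340 = 1319. Profit = 940 − 1319 = -$379.
Shutting down would mean losing the fixed cost of $979, so operating at a loss of $379 is better by $600.

Profit = -$379 at q = 10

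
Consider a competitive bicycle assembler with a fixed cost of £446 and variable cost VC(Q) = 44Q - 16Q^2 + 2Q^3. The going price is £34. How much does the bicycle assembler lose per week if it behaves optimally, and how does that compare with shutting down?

Profit = -£346 at Q = 5

AVC = 44 - 16Q + 2Q^2 has its minimum £12 at Q = 4; price £34 clears that bar, so the firm operates.
With MC = 44 - 32Q + 6Q^2, P = MC on the upward-sloping part at Q* = 5.
TR = 34·5 = 170. TC = 446 + 70 = 516. Profit = 170 − 516 = -£346.
Shutting down would mean losing the fixed cost of £446, so operating at a loss of £346 is better by £100.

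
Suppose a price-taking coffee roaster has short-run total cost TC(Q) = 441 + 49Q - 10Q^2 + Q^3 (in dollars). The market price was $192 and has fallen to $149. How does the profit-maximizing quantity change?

AVC = 49 - 10Q + Q^2, minimized at Q = 5 where min AVC = $24. MC = 49 - 20Q + 3Q^2.
With P = $192 above the shutdown price, P = MC gives Q = 11.
At P = $149 ≥ min AVC, set P = MC: Q = 10. The firm stays open but cuts output.

Output falls from 11 to 10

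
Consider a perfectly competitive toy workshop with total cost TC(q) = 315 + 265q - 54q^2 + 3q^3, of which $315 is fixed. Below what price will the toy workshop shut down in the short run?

$22 per unit

Short-run supply begins at min AVC. From VC = 265q - 54q^2 + 3q^3, AVC = 265 - 54q + 3q^2.
dAVC/dq = -54 + 6q = 0 gives q = 9. min AVC = 265 - 54·9 + 3·9^2 = 22.
So the shutdown price is $22.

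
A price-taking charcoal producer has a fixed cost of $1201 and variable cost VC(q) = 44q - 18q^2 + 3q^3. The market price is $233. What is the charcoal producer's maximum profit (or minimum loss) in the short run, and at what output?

AVC = 44 - 18q + 3q^2 has its minimum $17 at q = 3; price $233 clears that bar, so the firm operates.
With MC = 44 - 36q + 9q^2, P = MC on the upward-sloping part at q* = 7.
TR = 233·7 = 1631. TC = 1201 + 455 = 1656. Profit = 1631 − 1656 = -$25.
That loss of $25 beats the $1201 the firm would lose by shutting down; producing recovers $1176 of fixed cost.

Profit = -$25 at q = 7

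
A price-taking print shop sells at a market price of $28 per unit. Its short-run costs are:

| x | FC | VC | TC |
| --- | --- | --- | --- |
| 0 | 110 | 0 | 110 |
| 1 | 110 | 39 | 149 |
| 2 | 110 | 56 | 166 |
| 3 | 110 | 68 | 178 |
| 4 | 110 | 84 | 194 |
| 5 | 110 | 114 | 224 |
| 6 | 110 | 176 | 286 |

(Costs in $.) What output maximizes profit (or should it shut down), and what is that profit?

x = 4; profit = -$82

Compute π = P·x − TC at each output: x=0: -110; x=1: -121; x=2: -110; x=3: -94; x=4: -82; x=5: -84; x=6: -118.
Profit is maximized at x = 4. AVC there is 84/4 = $21 ≤ P, so producing beats shutting down (which would give -$110).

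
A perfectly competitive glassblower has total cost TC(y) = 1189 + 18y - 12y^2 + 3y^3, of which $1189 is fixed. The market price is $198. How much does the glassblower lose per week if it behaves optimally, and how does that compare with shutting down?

AVC = 18 - 12y + 3y^2 has its minimum $6 at y = 2; price $198 clears that bar, so the firm operates.
MC = 18 - 24y + 9y^2. Setting P = MC and taking the root on the rising branch gives y* = 6.
TR = 198·6 = 1188. TC = 1189 + 324 = 1513. Profit = 1188 − 1513 = -$325.
By producing, the firm covers all variable cost plus $864 of fixed cost; shutting down would lose the full $1189.

Profit = -$325 at y = 6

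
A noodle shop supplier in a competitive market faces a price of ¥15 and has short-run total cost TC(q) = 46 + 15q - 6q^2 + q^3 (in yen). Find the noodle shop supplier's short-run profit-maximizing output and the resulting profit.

Profit = -¥14 at q = 4

AVC = 15 - 6q + q^2; min AVC = ¥6 at q = 3. Since P = ¥15 ≥ min AVC, the firm produces.
MC = 15 - 12q + 3q^2. Setting P = MC and taking the root on the rising branch gives q* = 4.
TR = 15·4 = 60. TC = 46 + 28 = 74. Profit = 60 − 74 = -¥14.
Shutting down would mean losing the fixed cost of ¥46, so operating at a loss of ¥14 is better by ¥32.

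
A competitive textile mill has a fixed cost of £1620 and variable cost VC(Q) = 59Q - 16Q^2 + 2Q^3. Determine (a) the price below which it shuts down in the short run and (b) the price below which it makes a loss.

Shutdown price = £27; break-even price = £257

Shutdown price = min AVC. AVC = 59 - 16Q + 2Q^2, with vertex at Q = 4 and minimum £27.
ATC = 1620/Q + 59 - 16Q + 2Q^2. Setting dATC/dQ = −1620/Q^2 − 16 + 4Q = 0 gives Q = 9 (since 4·9^3 − 16·9^2 = 1620).
min ATC = 1620/9 + 59 − 16·9 + 2·9^2 = £257. That is the break-even price.
For £27 ≤ P < £257 the firm produces at a loss; below £27 it shuts down.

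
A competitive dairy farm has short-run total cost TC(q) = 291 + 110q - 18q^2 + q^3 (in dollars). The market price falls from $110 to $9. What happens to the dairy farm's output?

Output falls from 12 to 0 (the firm shuts down)

MC = 110 - 36q + 3q^2; the shutdown threshold is min AVC = $29 (at q = 9).
At P = $110 ≥ min AVC, set P = MC on the rising branch: q = 12.
At P = $9 < min AVC = $29, price no longer covers variable cost at any output, so the firm shuts down: q = 0.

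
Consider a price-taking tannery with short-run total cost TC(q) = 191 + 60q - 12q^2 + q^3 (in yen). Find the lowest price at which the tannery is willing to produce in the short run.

The firm shuts down when price falls below the minimum of average variable cost. AVC = VC/q = 60 - 12q + q^2.
At the minimum of AVC, MC = AVC. MC = 60 - 24q + 3q^2; setting MC = AVC gives 2q^2 - 12q = 0, so q = 6. min AVC = 24.
The firm shuts down for any P below ¥24.

¥24 per unit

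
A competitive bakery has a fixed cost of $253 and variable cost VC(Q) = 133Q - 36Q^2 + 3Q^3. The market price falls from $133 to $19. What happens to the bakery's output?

MC = 133 - 72Q + 9Q^2; the shutdown threshold is min AVC = $25 (at Q = 6).
With P = $133 above the shutdown price, P = MC gives Q = 8.
At P = $19 < min AVC = $25, price no longer covers variable cost at any output, so the firm shuts down: Q = 0.

Output falls from 8 to 0 (the firm shuts down)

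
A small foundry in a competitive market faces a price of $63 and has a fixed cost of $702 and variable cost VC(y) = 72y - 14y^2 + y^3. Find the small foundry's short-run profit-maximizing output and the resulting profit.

AVC = 72 - 14y + y^2; min AVC = $23 at y = 7. Since P = $63 ≥ min AVC, the firm produces.
With MC = 72 - 28y + 3y^2, P = MC on the upward-sloping part at y* = 9.
TR = 63·9 = 567. TC = 702 + 243 = 945. Profit = 567 − 945 = -$378.
That loss of $378 beats the $702 the firm would lose by shutting down; producing recovers $324 of fixed cost.

Profit = -$378 at y = 9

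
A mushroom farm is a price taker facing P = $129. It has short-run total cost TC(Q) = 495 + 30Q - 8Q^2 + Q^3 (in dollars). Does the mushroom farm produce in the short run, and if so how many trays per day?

From TC, MC = TC'(Q) = 30 - 16Q + 3Q^2 and AVC = VC/Q = 30 - 8Q + Q^2.
AVC hits its minimum where MC = AVC, at Q = 4, giving min AVC = 30 - 8·4 + 4^2 = $14.
P = $129 exceeds min AVC = $14, so the firm stays open.
Solving P = MC: -99 - 16Q + 3Q^2 = 0 ⇒ Q = -11/3 or 9. On the upward-sloping branch, Q* = 9.
Check: AVC at Q = 9 is $39 ≤ P, so revenue covers variable cost.
Profit = P·Q − TC = 129·9 − 846 = $315.

Produce at Q = 9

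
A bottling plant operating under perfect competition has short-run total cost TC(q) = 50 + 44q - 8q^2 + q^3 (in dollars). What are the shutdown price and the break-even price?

Shutdown price = $28; break-even price = $39

Shutdown price = min AVC. AVC = 44 - 8q + q^2, with vertex at q = 4 and minimum $28.
ATC = 50/q + 44 - 8q + q^2. Setting dATC/dq = −50/q^2 − 8 + 2q = 0 gives q = 5 (since 2·5^3 − 8·5^2 = 50).
min ATC = 50/5 + 44 − 8·5 + 5^2 = $39. That is the break-even price.
For $28 ≤ P < $39 the firm produces at a loss; below $28 it shuts down.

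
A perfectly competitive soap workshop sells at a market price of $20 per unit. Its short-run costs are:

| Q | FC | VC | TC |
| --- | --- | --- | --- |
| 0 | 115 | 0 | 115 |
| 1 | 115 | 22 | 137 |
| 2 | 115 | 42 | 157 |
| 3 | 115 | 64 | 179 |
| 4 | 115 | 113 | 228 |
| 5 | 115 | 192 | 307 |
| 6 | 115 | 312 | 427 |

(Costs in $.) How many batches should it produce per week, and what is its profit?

Tabulate TR − TC: Q=0: -115; Q=1: -117; Q=2: -117; Q=3: -119; Q=4: -148; Q=5: -207; Q=6: -307.
Profit is highest at Q = 0. Equivalently, the lowest AVC in the table is 42/2 ≈ $21 at Q = 2, and P = $20 falls below it — price never covers variable cost, so the firm shuts down and loses only its fixed cost.

Q = 0 (shut down); profit = -$115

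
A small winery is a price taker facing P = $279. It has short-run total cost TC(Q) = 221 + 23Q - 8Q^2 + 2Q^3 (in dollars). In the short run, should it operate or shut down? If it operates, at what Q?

Strip out fixed cost: VC = 23Q - 8Q^2 + 2Q^3. Then AVC = 23 - 8Q + 2Q^2 and MC = 23 - 16Q + 6Q^2.
The AVC parabola has its vertex at Q = 8/4 = 2, where AVC = 23 - 8·2 + 2·2^2 = $15.
Because $279 ≥ $15, revenue can cover variable cost; the firm operates.
P = MC gives -256 - 16Q + 6Q^2 = 0, with roots -16/3 and 8. Take the larger (rising MC): Q* = 8.
Check: AVC at Q = 8 is $87 ≤ P, so revenue covers variable cost.
Profit = P·Q − TC = 279·8 − 917 = $1315.

Produce at Q = 8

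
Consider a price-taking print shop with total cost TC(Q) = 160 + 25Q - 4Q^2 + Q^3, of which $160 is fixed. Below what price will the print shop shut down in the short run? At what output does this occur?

$21 per unit, at Q = 2

The firm shuts down when price falls below the minimum of average variable cost. AVC = VC/Q = 25 - 4Q + Q^2.
dAVC/dQ = -4 + 2Q = 0 gives Q = 2. min AVC = 25 - 4·2 + 2^2 = 21.
For P < $21 the firm produces nothing.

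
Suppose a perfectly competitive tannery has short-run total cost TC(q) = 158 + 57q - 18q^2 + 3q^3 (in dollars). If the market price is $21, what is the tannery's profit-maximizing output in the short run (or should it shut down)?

Strip out fixed cost: VC = 57q - 18q^2 + 3q^3. Then AVC = 57 - 18q + 3q^2 and MC = 57 - 36q + 9q^2.
The AVC parabola has its vertex at q = 18/6 = 3, where AVC = 57 - 18·3 + 3·3^2 = $30.
Since P = $21 < min AVC = $30, price fails to cover variable cost at any output.
Best response: produce nothing and absorb the $158 fixed cost.

Shut down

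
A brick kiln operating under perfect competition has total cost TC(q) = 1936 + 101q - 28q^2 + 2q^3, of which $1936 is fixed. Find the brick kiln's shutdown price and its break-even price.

Shutdown price = $3; break-even price = $211

Shutdown price = min AVC. AVC = 101 - 28q + 2q^2, with vertex at q = 7 and minimum $3.
ATC = 1936/q + 101 - 28q + 2q^2. Setting dATC/dq = −1936/q^2 − 28 + 4q = 0 gives q = 11 (since 4·11^3 − 28·11^2 = 1936).
min ATC = 1936/11 + 101 − 28·11 + 2·11^2 = $211. That is the break-even price.
For $3 ≤ P < $211 the firm produces at a loss; below $3 it shuts down.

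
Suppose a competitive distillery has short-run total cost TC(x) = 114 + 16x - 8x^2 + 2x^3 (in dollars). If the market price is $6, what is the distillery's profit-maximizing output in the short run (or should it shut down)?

Shut down

Strip out fixed cost: VC = 16x - 8x^2 + 2x^3. Then AVC = 16 - 8x + 2x^2 and MC = 16 - 16x + 6x^2.
AVC hits its minimum where MC = AVC, at x = 2, giving min AVC = 16 - 8·2 + 2·2^2 = $8.
With P < min AVC ($6 < $8), every unit sold adds to the loss.
Best response: produce nothing and absorb the $114 fixed cost.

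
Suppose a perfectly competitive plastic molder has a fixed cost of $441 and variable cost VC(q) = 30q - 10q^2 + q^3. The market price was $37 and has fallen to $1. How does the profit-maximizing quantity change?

Output falls from 7 to 0 (the firm shuts down)

MC = 30 - 20q + 3q^2; the shutdown threshold is min AVC = $5 (at q = 5).
At P = $37 ≥ min AVC, set P = MC on the rising branch: q = 7.
At P = $1 < min AVC = $5, price no longer covers variable cost at any output, so the firm shuts down: q = 0.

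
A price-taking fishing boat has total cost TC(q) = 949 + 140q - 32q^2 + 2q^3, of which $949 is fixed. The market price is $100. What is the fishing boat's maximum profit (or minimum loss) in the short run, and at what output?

Profit = -$149 at q = 10

AVC = 140 - 32q + 2q^2 has its minimum $12 at q = 8; price $100 clears that bar, so the firm operates.
With MC = 140 - 64q + 6q^2, P = MC on the upward-sloping part at q* = 10.
TR = 100·10 = 1000. TC = 949 + 200 = 1149. Profit = 1000 − 1149 = -$149.
That loss of $149 beats the $949 the firm would lose by shutting down; producing recovers $800 of fixed cost.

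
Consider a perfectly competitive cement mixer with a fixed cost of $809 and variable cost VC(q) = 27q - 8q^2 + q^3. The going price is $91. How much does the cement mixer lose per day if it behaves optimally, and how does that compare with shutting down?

Profit = -$297 at q = 8

AVC = 27 - 8q + q^2; min AVC = $11 at q = 4. Since P = $91 ≥ min AVC, the firm produces.
MC = 27 - 16q + 3q^2. Setting P = MC and taking the root on the rising branch gives q* = 8.
TR = 91·8 = 728. TC = 809 + 216 = 1025. Profit = 728 − 1025 = -$297.
Shutting down would mean losing the fixed cost of $809, so operating at a loss of $297 is better by $512.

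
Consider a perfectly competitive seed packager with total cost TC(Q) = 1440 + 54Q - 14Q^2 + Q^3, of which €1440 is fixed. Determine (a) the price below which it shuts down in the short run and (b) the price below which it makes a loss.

Shutdown price = min AVC. AVC = 54 - 14Q + Q^2, with vertex at Q = 7 and minimum €5.
ATC = 1440/Q + 54 - 14Q + Q^2. Setting dATC/dQ = −1440/Q^2 − 14 + 2Q = 0 gives Q = 12 (since 2·12^3 − 14·12^2 = 1440).
min ATC = 1440/12 + 54 − 14·12 + 12^2 = €150. That is the break-even price.
For €5 ≤ P < €150 the firm produces at a loss; below €5 it shuts down.

Shutdown price = €5; break-even price = €150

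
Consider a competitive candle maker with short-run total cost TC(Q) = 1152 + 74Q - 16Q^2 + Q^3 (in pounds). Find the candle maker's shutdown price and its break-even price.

AVC = 74 - 16Q + Q^2; minimized at Q = 8, giving min AVC = £10. That is the shutdown price.
ATC = 1152/Q + 74 - 16Q + Q^2. Setting dATC/dQ = −1152/Q^2 − 16 + 2Q = 0 gives Q = 12 (since 2·12^3 − 16·12^2 = 1152).
min ATC = 1152/12 + 74 − 16·12 + 12^2 = £122. That is the break-even price.
Between these two prices the firm operates at a loss; above £122 it earns a profit.

Shutdown price = £10; break-even price = £122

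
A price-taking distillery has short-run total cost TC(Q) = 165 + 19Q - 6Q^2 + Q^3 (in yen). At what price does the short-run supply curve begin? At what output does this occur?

¥10 per unit, at Q = 3

The shutdown price is the minimum of AVC. VC = 19Q - 6Q^2 + Q^3, so AVC = 19 - 6Q + Q^2.
dAVC/dQ = -6 + 2Q = 0 gives Q = 3. min AVC = 19 - 6·3 + 3^2 = 10.
The firm shuts down for any P below ¥10.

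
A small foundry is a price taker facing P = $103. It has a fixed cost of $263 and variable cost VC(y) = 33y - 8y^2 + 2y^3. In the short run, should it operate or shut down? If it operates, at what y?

Variable cost is VC = 33y - 8y^2 + 2y^3, so AVC = VC/y = 33 - 8y + 2y^2 and MC = dTC/dy = 33 - 16y + 6y^2.
AVC is minimized where dAVC/dy = -8 + 4y = 0, at y = 2; min AVC = 33 - 8·2 + 2·2^2 = $25.
Because $103 ≥ $25, revenue can cover variable cost; the firm operates.
Solving P = MC: -70 - 16y + 6y^2 = 0 ⇒ y = -7/3 or 5. On the upward-sloping branch, y* = 5.
Check: AVC at y = 5 is $43 ≤ P, so revenue covers variable cost.
Profit = P·y − TC = 103·5 − 478 = $37.

Produce at y = 5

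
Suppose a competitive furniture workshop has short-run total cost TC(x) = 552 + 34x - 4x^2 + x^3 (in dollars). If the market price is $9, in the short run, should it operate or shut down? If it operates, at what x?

From TC, MC = TC'(x) = 34 - 8x + 3x^2 and AVC = VC/x = 34 - 4x + x^2.
The AVC parabola has its vertex at x = 4/2 = 2, where AVC = 34 - 4·2 + 2^2 = $30.
P = $9 lies below min AVC = $30; no output level covers variable cost.
Shutting down limits the loss to fixed cost, $552.

Shut down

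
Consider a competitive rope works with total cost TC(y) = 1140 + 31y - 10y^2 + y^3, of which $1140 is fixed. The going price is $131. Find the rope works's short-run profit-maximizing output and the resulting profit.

Profit = -$140 at y = 10

AVC = 31 - 10y + y^2; min AVC = $6 at y = 5. Since P = $131 ≥ min AVC, the firm produces.
MC = 31 - 20y + 3y^2. Setting P = MC and taking the root on the rising branch gives y* = 10.
TR = 131·10 = 1310. TC = 1140 + 310 = 1450. Profit = 1310 − 1450 = -$140.
Shutting down would mean losing the fixed cost of $1140, so operating at a loss of $140 is better by $1000.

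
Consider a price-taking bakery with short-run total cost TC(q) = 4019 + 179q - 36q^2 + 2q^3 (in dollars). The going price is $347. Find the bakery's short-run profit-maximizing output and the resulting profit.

Profit = -$99 at q = 14

AVC = 179 - 36q + 2q^2; min AVC = $17 at q = 9. Since P = $347 ≥ min AVC, the firm produces.
MC = 179 - 72q + 6q^2. Setting P = MC and taking the root on the rising branch gives q* = 14.
TR = 347·14 = 4858. TC = 4019 + 938 = 4957. Profit = 4858 − 4957 = -$99.
That loss of $99 beats the $4019 the firm would lose by shutting down; producing recovers $3920 of fixed cost.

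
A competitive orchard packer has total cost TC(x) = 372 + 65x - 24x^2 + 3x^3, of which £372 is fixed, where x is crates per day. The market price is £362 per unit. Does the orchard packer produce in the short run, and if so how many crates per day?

From TC, MC = TC'(x) = 65 - 48x + 9x^2 and AVC = VC/x = 65 - 24x + 3x^2.
AVC is minimized where dAVC/dx = -24 + 6x = 0, at x = 4; min AVC = 65 - 24·4 + 3·4^2 = £17.
Because £362 ≥ £17, revenue can cover variable cost; the firm operates.
Solving P = MC: -297 - 48x + 9x^2 = 0 ⇒ x = -11/3 or 9. On the upward-sloping branch, x* = 9.
Check: AVC at x = 9 is £92 ≤ P, so revenue covers variable cost.
Profit = P·x − TC = 362·9 − 1200 = £2058.

Produce at x = 9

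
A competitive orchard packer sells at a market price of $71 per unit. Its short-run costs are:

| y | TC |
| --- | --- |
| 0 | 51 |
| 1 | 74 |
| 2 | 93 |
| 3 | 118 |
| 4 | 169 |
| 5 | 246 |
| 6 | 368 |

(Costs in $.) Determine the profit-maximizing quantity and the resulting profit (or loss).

Compute π = P·y − TC at each output: y=0: -51; y=1: -3; y=2: 49; y=3: 95; y=4: 115; y=5: 109; y=6: 58.
Profit is maximized at y = 4. AVC there is 118/4 = $29.50 ≤ P, so producing beats shutting down (which would give -$51).

y = 4; profit = $115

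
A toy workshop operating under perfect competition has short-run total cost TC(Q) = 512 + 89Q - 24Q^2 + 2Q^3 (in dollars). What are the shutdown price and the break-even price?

Shutdown price = min AVC. AVC = 89 - 24Q + 2Q^2, with vertex at Q = 6 and minimum $17.
ATC = 512/Q + 89 - 24Q + 2Q^2. Setting dATC/dQ = −512/Q^2 − 24 + 4Q = 0 gives Q = 8 (since 4·8^3 − 24·8^2 = 512).
min ATC = 512/8 + 89 − 24·8 + 2·8^2 = $89. That is the break-even price.
For $17 ≤ P < $89 the firm produces at a loss; below $17 it shuts down.

Shutdown price = $17; break-even price = $89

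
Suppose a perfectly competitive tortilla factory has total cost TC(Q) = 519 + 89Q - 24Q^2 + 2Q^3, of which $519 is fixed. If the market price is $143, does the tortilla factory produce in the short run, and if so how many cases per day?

Produce at Q = 9

Strip out fixed cost: VC = 89Q - 24Q^2 + 2Q^3. Then AVC = 89 - 24Q + 2Q^2 and MC = 89 - 48Q + 6Q^2.
The AVC parabola has its vertex at Q = 24/4 = 6, where AVC = 89 - 24·6 + 2·6^2 = $17.
Because $143 ≥ $17, revenue can cover variable cost; the firm operates.
Solving P = MC: -54 - 48Q + 6Q^2 = 0 ⇒ Q = -1 or 9. On the upward-sloping branch, Q* = 9.
Check: AVC at Q = 9 is $35 ≤ P, so revenue covers variable cost.
Profit = P·Q − TC = 143·9 − 834 = $453.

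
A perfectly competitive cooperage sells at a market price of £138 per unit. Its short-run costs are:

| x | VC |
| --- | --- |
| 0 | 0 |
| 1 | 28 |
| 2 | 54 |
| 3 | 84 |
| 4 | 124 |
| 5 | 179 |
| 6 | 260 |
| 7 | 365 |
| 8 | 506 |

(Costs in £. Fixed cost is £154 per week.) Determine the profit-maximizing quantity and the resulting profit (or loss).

Profit at each row (π = 138x − TC): x=0: -154; x=1: -44; x=2: 68; x=3: 176; x=4: 274; x=5: 357; x=6: 414; x=7: 447; x=8: 444.
Profit is maximized at x = 7. AVC there is 365/7 = £52.14 ≤ P, so producing beats shutting down (which would give -£154).

x = 7; profit = £447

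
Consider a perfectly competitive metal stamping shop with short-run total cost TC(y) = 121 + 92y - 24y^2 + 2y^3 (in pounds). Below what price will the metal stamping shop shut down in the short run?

Short-run supply begins at min AVC. From VC = 92y - 24y^2 + 2y^3, AVC = 92 - 24y + 2y^2.
At the minimum of AVC, MC = AVC. MC = 92 - 48y + 6y^2; setting MC = AVC gives 4y^2 - 24y = 0, so y = 6. min AVC = 20.
The firm shuts down for any P below £20.

£20 per unit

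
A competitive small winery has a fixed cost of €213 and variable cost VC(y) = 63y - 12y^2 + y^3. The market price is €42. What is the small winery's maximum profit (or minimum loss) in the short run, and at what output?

AVC = 63 - 12y + y^2 has its minimum €27 at y = 6; price €42 clears that bar, so the firm operates.
MC = 63 - 24y + 3y^2. Setting P = MC and taking the root on the rising branch gives y* = 7.
TR = 42·7 = 294. TC = 213 + 196 = 409. Profit = 294 − 409 = -€115.
That loss of €115 beats the €213 the firm would lose by shutting down; producing recovers €98 of fixed cost.

Profit = -€115 at y = 7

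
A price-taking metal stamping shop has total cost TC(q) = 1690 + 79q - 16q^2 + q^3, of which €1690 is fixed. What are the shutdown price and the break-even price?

AVC = 79 - 16q + q^2; minimized at q = 8, giving min AVC = €15. That is the shutdown price.
ATC = 1690/q + 79 - 16q + q^2. Setting dATC/dq = −1690/q^2 − 16 + 2q = 0 gives q = 13 (since 2·13^3 − 16·13^2 = 1690).
min ATC = 1690/13 + 79 − 16·13 + 13^2 = €170. That is the break-even price.
For €15 ≤ P < €170 the firm produces at a loss; below €15 it shuts down.

Shutdown price = €15; break-even price = €170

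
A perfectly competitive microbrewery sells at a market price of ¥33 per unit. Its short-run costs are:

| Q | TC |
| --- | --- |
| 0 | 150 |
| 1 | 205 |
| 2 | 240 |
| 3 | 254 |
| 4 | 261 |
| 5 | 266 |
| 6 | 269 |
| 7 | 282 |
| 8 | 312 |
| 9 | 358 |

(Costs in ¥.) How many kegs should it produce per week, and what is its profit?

Compute π = P·Q − TC at each output: Q=0: -150; Q=1: -172; Q=2: -174; Q=3: -155; Q=4: -129; Q=5: -101; Q=6: -71; Q=7: -51; Q=8: -48; Q=9: -61.
Profit is maximized at Q = 8. AVC there is 162/8 = ¥20.25 ≤ P, so producing beats shutting down (which would give -¥150).

Q = 8; profit = -¥48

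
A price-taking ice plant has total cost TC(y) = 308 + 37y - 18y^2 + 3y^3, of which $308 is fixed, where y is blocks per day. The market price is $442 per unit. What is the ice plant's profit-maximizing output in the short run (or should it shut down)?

From TC, MC = TC'(y) = 37 - 36y + 9y^2 and AVC = VC/y = 37 - 18y + 3y^2.
AVC hits its minimum where MC = AVC, at y = 3, giving min AVC = 37 - 18·3 + 3·3^2 = $10.
P = $442 exceeds min AVC = $10, so the firm stays open.
Solving P = MC: -405 - 36y + 9y^2 = 0 ⇒ y = -5 or 9. On the upward-sloping branch, y* = 9.
Check: AVC at y = 9 is $118 ≤ P, so revenue covers variable cost.
Profit = P·y − TC = 442·9 − 1370 = $2608.

Produce at y = 9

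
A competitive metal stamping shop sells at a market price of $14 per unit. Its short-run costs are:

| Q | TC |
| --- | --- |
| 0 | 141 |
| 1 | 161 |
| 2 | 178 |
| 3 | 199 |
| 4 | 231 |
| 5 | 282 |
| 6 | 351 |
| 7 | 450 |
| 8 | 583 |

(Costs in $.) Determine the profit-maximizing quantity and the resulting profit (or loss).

Q = 0 (shut down); profit = -$141

Compute π = P·Q − TC at each output: Q=0: -141; Q=1: -147; Q=2: -150; Q=3: -157; Q=4: -175; Q=5: -212; Q=6: -267; Q=7: -352; Q=8: -471.
Profit is highest at Q = 0. Equivalently, the lowest AVC in the table is 37/2 ≈ $18.50 at Q = 2, and P = $14 falls below it — price never covers variable cost, so the firm shuts down and loses only its fixed cost.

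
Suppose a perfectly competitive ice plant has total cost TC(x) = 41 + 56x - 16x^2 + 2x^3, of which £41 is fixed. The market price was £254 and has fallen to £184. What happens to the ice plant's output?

Output falls from 9 to 8

MC = 56 - 32x + 6x^2; the shutdown threshold is min AVC = £24 (at x = 4).
At P = £254 ≥ min AVC, set P = MC on the rising branch: x = 9.
At P = £184 ≥ min AVC, set P = MC: x = 8. The firm stays open but cuts output.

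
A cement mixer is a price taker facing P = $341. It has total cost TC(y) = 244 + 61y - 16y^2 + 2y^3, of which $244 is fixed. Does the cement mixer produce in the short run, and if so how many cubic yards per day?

Produce at y = 10

Strip out fixed cost: VC = 61y - 16y^2 + 2y^3. Then AVC = 61 - 16y + 2y^2 and MC = 61 - 32y + 6y^2.
The AVC parabola has its vertex at y = 16/4 = 4, where AVC = 61 - 16·4 + 2·4^2 = $29.
P = $341 exceeds min AVC = $29, so the firm stays open.
Solving P = MC: -280 - 32y + 6y^2 = 0 ⇒ y = -14/3 or 10. On the upward-sloping branch, y* = 10.
Check: AVC at y = 10 is $101 ≤ P, so revenue covers variable cost.
Profit = P·y − TC = 341·10 − 1254 = $2156.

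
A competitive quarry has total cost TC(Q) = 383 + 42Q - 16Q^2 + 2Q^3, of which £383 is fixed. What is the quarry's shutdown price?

£10 per unit

Short-run supply begins at min AVC. From VC = 42Q - 16Q^2 + 2Q^3, AVC = 42 - 16Q + 2Q^2.
dAVC/dQ = -16 + 4Q = 0 gives Q = 4. min AVC = 42 - 16·4 + 2·4^2 = 10.
For P < £10 the firm produces nothing.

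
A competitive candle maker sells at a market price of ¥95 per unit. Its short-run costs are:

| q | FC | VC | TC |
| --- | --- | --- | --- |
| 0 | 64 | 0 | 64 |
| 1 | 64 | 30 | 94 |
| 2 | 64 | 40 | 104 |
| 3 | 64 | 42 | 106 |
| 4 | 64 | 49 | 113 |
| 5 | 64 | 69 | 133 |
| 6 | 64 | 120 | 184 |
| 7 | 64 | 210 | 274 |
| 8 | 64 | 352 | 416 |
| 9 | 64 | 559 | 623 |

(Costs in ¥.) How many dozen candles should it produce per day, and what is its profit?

Tabulate TR − TC: q=0: -64; q=1: 1; q=2: 86; q=3: 179; q=4: 267; q=5: 342; q=6: 386; q=7: 391; q=8: 344; q=9: 232.
Profit is maximized at q = 7. AVC there is 210/7 = ¥30 ≤ P, so producing beats shutting down (which would give -¥64).

q = 7; profit = ¥391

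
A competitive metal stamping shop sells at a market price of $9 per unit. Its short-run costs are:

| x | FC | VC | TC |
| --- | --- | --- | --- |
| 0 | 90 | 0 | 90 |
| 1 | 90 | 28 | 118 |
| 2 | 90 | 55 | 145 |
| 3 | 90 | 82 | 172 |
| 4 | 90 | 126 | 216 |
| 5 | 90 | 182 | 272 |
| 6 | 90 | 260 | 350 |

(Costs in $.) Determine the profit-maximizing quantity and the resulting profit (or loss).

x = 0 (shut down); profit = -$90

Profit at each row (π = 9x − TC): x=0: -90; x=1: -109; x=2: -127; x=3: -145; x=4: -180; x=5: -227; x=6: -296.
Profit is highest at x = 0. Equivalently, the lowest AVC in the table is 82/3 ≈ $27.33 at x = 3, and P = $9 falls below it — price never covers variable cost, so the firm shuts down and loses only its fixed cost.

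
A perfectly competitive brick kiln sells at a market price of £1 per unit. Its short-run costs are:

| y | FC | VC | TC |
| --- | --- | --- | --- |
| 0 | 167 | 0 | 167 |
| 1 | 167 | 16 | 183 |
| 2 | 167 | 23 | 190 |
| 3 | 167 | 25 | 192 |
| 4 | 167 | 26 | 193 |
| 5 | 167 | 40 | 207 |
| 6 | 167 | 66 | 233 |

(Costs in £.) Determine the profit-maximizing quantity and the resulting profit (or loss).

y = 0 (shut down); profit = -£167

Compute π = P·y − TC at each output: y=0: -167; y=1: -182; y=2: -188; y=3: -189; y=4: -189; y=5: -202; y=6: -227.
Profit is highest at y = 0. Equivalently, the lowest AVC in the table is 26/4 ≈ £6.50 at y = 4, and P = £1 falls below it — price never covers variable cost, so the firm shuts down and loses only its fixed cost.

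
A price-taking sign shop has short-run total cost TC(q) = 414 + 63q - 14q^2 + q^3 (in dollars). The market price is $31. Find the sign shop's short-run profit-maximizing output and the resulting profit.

AVC = 63 - 14q + q^2 has its minimum $14 at q = 7; price $31 clears that bar, so the firm operates.
MC = 63 - 28q + 3q^2. Setting P = MC and taking the root on the rising branch gives q* = 8.
TR = 31·8 = 248. TC = 414 + 120 = 534. Profit = 248 − 534 = -$286.
That loss of $286 beats the $414 the firm would lose by shutting down; producing recovers $128 of fixed cost.

Profit = -$286 at q = 8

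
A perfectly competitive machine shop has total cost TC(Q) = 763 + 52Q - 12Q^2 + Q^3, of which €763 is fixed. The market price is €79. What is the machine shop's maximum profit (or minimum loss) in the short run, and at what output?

AVC = 52 - 12Q + Q^2; min AVC = €16 at Q = 6. Since P = €79 ≥ min AVC, the firm produces.
With MC = 52 - 24Q + 3Q^2, P = MC on the upward-sloping part at Q* = 9.
TR = 79·9 = 711. TC = 763 + 225 = 988. Profit = 711 − 988 = -€277.
By producing, the firm covers all variable cost plus €486 of fixed cost; shutting down would lose the full €763.

Profit = -€277 at Q = 9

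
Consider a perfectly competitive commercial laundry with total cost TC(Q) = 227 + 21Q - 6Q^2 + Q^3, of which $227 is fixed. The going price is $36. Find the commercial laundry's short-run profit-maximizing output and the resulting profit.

AVC = 21 - 6Q + Q^2 has its minimum $12 at Q = 3; price $36 clears that bar, so the firm operates.
MC = 21 - 12Q + 3Q^2. Setting P = MC and taking the root on the rising branch gives Q* = 5.
TR = 36·5 = 180. TC = 227 + 80 = 307. Profit = 180 − 307 = -$127.
That loss of $127 beats the $227 the firm would lose by shutting down; producing recovers $100 of fixed cost.

Profit = -$127 at Q = 5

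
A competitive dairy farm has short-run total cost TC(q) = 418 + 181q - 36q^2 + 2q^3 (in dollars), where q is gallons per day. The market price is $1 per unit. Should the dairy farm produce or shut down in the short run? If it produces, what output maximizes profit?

From TC, MC = TC'(q) = 181 - 72q + 6q^2 and AVC = VC/q = 181 - 36q + 2q^2.
AVC is minimized where dAVC/dq = -36 + 4q = 0, at q = 9; min AVC = 181 - 36·9 + 2·9^2 = $19.
Since P = $1 < min AVC = $19, price fails to cover variable cost at any output.
Shutting down limits the loss to fixed cost, $418.

Shut down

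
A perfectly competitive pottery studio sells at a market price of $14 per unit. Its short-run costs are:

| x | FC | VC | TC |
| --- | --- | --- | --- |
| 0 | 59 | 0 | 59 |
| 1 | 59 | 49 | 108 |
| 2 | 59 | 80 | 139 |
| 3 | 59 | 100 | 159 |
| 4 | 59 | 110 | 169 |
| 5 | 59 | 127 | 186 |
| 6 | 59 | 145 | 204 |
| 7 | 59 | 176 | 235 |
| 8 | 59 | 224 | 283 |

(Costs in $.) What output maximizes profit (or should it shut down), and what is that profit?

Compute π = P·x − TC at each output: x=0: -59; x=1: -94; x=2: -111; x=3: -117; x=4: -113; x=5: -116; x=6: -120; x=7: -137; x=8: -171.
Profit is highest at x = 0. Equivalently, the lowest AVC in the table is 145/6 ≈ $24.17 at x = 6, and P = $14 falls below it — price never covers variable cost, so the firm shuts down and loses only its fixed cost.

x = 0 (shut down); profit = -$59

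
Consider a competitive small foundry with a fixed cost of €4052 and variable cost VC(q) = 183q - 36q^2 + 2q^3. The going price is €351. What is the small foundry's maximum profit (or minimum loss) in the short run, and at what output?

Profit = -€132 at q = 14

AVC = 183 - 36q + 2q^2 has its minimum €21 at q = 9; price €351 clears that bar, so the firm operates.
With MC = 183 - 72q + 6q^2, P = MC on the upward-sloping part at q* = 14.
TR = 351·14 = 4914. TC = 4052 + 994 = 5046. Profit = 4914 − 5046 = -€132.
That loss of €132 beats the €4052 the firm would lose by shutting down; producing recovers €3920 of fixed cost.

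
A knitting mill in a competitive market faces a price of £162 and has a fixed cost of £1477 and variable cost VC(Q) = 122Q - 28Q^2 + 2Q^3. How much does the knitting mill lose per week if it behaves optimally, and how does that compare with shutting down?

AVC = 122 - 28Q + 2Q^2; min AVC = £24 at Q = 7. Since P = £162 ≥ min AVC, the firm produces.
MC = 122 - 56Q + 6Q^2. Setting P = MC and taking the root on the rising branch gives Q* = 10.
TR = 162·10 = 1620. TC = 1477 + 420 = 1897. Profit = 1620 − 1897 = -£277.
By producing, the firm covers all variable cost plus £1200 of fixed cost; shutting down would lose the full £1477.

Profit = -£277 at Q = 10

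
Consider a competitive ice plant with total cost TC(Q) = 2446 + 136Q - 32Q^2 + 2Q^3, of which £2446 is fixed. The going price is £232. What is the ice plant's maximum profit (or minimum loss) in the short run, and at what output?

Profit = -£142 at Q = 12

AVC = 136 - 32Q + 2Q^2; min AVC = £8 at Q = 8. Since P = £232 ≥ min AVC, the firm produces.
MC = 136 - 64Q + 6Q^2. Setting P = MC and taking the root on the rising branch gives Q* = 12.
TR = 232·12 = 2784. TC = 2446 + 480 = 2926. Profit = 2784 − 2926 = -£142.
By producing, the firm covers all variable cost plus £2304 of fixed cost; shutting down would lose the full £2446.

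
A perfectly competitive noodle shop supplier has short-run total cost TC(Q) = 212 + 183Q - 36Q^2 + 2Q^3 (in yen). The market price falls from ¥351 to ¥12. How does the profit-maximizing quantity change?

MC = 183 - 72Q + 6Q^2; the shutdown threshold is min AVC = ¥21 (at Q = 9).
At P = ¥351 ≥ min AVC, set P = MC on the rising branch: Q = 14.
At P = ¥12 < min AVC = ¥21, price no longer covers variable cost at any output, so the firm shuts down: Q = 0.

Output falls from 14 to 0 (the firm shuts down)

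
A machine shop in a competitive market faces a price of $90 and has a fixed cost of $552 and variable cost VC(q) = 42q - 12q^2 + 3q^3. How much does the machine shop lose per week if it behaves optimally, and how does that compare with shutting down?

Profit = -$360 at q = 4

AVC = 42 - 12q + 3q^2; min AVC = $30 at q = 2. Since P = $90 ≥ min AVC, the firm produces.
With MC = 42 - 24q + 9q^2, P = MC on the upward-sloping part at q* = 4.
TR = 90·4 = 360. TC = 552 + 168 = 720. Profit = 360 − 720 = -$360.
That loss of $360 beats the $552 the firm would lose by shutting down; producing recovers $192 of fixed cost.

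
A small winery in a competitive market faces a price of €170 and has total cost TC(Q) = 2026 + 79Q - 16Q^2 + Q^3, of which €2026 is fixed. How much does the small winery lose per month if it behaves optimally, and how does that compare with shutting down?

AVC = 79 - 16Q + Q^2; min AVC = €15 at Q = 8. Since P = €170 ≥ min AVC, the firm produces.
MC = 79 - 32Q + 3Q^2. Setting P = MC and taking the root on the rising branch gives Q* = 13.
TR = 170·13 = 2210. TC = 2026 + 520 = 2546. Profit = 2210 − 2546 = -€336.
That loss of €336 beats the €2026 the firm would lose by shutting down; producing recovers €1690 of fixed cost.

Profit = -€336 at Q = 13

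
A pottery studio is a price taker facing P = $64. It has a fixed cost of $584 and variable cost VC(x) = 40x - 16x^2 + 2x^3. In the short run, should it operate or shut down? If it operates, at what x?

Produce at x = 6

Strip out fixed cost: VC = 40x - 16x^2 + 2x^3. Then AVC = 40 - 16x + 2x^2 and MC = 40 - 32x + 6x^2.
AVC is minimized where dAVC/dx = -16 + 4x = 0, at x = 4; min AVC = 40 - 16·4 + 2·4^2 = $8.
Because $64 ≥ $8, revenue can cover variable cost; the firm operates.
Solving P = MC: -24 - 32x + 6x^2 = 0 ⇒ x = -2/3 or 6. On the upward-sloping branch, x* = 6.
Check: AVC at x = 6 is $16 ≤ P, so revenue covers variable cost.
Profit = P·x − TC = 64·6 − 680 = -$296, a loss, but smaller than the $584 fixed cost the firm would lose by shutting down.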